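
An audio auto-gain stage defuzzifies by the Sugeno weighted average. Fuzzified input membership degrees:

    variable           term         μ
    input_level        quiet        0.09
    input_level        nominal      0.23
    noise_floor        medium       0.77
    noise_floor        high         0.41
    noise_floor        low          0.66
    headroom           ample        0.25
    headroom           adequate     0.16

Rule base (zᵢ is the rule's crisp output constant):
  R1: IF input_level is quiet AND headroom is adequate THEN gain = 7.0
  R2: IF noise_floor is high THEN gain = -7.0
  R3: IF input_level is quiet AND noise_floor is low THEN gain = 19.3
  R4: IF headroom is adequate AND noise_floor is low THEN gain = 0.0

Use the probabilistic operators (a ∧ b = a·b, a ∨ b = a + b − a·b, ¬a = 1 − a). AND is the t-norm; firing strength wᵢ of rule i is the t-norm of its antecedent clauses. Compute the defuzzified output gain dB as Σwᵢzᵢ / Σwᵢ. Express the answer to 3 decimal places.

-2.753

R1 (z=7.0): quiet=0.09, adequate=0.16; AND[a·b] → w = 0.0144
R2 (z=-7.0): high=0.41 → w = 0.4100
R3 (z=19.3): quiet=0.09, low=0.66; AND[a·b] → w = 0.0594
R4 (z=0.0): adequate=0.16, low=0.66; AND[a·b] → w = 0.1056
Weighted average = (0.0144·7.0 + 0.4100·-7.0 + 0.0594·19.3 + 0.1056·0.0) / (0.0144 + 0.4100 + 0.0594 + 0.1056)
  = -1.6228 / 0.5894 = -2.753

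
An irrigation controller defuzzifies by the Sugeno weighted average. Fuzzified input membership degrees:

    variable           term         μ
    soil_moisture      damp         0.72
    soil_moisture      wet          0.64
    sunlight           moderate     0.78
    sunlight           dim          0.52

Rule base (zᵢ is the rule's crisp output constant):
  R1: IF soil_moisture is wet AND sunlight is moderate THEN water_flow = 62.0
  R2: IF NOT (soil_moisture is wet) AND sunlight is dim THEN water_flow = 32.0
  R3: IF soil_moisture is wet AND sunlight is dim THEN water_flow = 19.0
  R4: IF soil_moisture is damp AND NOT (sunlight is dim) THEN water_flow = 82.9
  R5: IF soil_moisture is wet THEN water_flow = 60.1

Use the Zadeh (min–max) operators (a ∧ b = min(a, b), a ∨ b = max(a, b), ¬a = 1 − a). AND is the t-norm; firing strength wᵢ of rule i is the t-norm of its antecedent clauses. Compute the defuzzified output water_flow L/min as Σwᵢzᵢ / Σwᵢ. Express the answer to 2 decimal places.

R1 (z=62.0): wet=0.64, moderate=0.78; AND[min(a, b)] → w = 0.64
R2 (z=32.0): ¬wet=1−0.64=0.36, dim=0.52; AND[min(a, b)] → w = 0.36
R3 (z=19.0): wet=0.64, dim=0.52; AND[min(a, b)] → w = 0.52
R4 (z=82.9): damp=0.72, ¬dim=1−0.52=0.48; AND[min(a, b)] → w = 0.48
R5 (z=60.1): wet=0.64 → w = 0.64
Weighted average = (0.64·62.0 + 0.36·32.0 + 0.52·19.0 + 0.48·82.9 + 0.64·60.1) / (0.64 + 0.36 + 0.52 + 0.48 + 0.64)
  = 139.3360 / 2.6400 = 52.78

52.78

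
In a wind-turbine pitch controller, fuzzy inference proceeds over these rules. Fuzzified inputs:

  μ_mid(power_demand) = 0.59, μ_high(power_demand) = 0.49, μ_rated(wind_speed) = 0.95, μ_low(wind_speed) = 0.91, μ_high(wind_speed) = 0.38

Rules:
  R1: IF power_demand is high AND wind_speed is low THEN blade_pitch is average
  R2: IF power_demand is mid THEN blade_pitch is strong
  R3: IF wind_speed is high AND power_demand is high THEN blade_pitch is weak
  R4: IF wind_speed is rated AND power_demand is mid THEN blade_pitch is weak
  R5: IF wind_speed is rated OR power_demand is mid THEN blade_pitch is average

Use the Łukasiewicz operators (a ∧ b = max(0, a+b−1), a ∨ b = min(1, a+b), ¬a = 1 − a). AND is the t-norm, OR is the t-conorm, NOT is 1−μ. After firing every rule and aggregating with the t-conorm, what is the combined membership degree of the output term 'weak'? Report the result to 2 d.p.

0.54

R1: high=0.49, low=0.91; AND[max(0, a+b−1)] → w = 0.40
R2: mid=0.59 → w = 0.59
R3: high=0.38, high=0.49; AND[max(0, a+b−1)] → w = 0.00
R4: rated=0.95, mid=0.59; AND[max(0, a+b−1)] → w = 0.54
R5: rated=0.95, mid=0.59; OR[min(1, a+b)] → w = 1.00
Rules with consequent 'weak': {R3, R4} → strengths 0.00, 0.54
Aggregate via t-conorm [min(1, a+b)]: 0.54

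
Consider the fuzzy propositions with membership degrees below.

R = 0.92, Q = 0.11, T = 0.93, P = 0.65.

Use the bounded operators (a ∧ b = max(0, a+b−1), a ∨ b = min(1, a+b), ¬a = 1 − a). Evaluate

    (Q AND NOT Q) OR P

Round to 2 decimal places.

NOT Q = 1 − 0.11 = 0.89
Q AND NOT Q = max(0, a+b−1) on (0.11, 0.89) = 0.00
(Q AND NOT Q) OR P = min(1, a+b) on (0.00, 0.65) = 0.65

0.65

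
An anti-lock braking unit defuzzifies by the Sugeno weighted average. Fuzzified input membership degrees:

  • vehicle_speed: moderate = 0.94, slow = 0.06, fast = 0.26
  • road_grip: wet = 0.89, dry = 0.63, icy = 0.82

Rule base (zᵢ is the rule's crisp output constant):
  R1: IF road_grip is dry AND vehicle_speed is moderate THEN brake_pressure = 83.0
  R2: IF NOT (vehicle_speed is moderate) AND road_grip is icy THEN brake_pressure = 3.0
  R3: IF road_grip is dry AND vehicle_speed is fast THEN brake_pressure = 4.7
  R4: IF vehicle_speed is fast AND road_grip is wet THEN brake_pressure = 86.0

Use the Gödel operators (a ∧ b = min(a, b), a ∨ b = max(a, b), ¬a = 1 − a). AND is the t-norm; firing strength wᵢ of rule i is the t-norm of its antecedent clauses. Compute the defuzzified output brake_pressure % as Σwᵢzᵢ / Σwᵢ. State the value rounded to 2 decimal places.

62.85

R1 (z=83.0): dry=0.63, moderate=0.94; AND[min(a, b)] → w = 0.63
R2 (z=3.0): ¬moderate=1−0.94=0.06, icy=0.82; AND[min(a, b)] → w = 0.06
R3 (z=4.7): dry=0.63, fast=0.26; AND[min(a, b)] → w = 0.26
R4 (z=86.0): fast=0.26, wet=0.89; AND[min(a, b)] → w = 0.26
Weighted average = (0.63·83.0 + 0.06·3.0 + 0.26·4.7 + 0.26·86.0) / (0.63 + 0.06 + 0.26 + 0.26)
  = 76.0520 / 1.2100 = 62.85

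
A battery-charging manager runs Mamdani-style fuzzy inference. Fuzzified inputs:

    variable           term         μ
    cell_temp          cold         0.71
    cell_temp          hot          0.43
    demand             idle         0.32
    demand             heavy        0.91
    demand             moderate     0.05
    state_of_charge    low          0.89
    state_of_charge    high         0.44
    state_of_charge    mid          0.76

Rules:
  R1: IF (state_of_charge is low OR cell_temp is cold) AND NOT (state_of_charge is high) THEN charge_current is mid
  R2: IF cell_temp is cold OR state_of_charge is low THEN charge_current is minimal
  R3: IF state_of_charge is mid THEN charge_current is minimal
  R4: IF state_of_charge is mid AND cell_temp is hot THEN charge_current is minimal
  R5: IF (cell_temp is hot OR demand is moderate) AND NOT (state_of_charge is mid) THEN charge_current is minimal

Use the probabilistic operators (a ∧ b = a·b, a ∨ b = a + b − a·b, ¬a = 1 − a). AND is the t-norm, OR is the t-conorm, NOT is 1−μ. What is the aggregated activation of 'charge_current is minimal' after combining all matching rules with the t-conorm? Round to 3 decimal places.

0.995

R1: (low=0.89 OR cold=0.71) = 0.9681; AND[a·b] with ¬high=1−0.44=0.56 → w = 0.5421
R2: cold=0.71, low=0.89; OR[a + b − a·b] → w = 0.9681
R3: mid=0.76 → w = 0.7600
R4: mid=0.76, hot=0.43; AND[a·b] → w = 0.3268
R5: (hot=0.43 OR moderate=0.05) = 0.4585; AND[a·b] with ¬mid=1−0.76=0.24 → w = 0.1100
Rules with consequent 'minimal': {R2, R3, R4, R5} → strengths 0.9681, 0.7600, 0.3268, 0.1100
Aggregate via t-conorm [a + b − a·b]: 0.9954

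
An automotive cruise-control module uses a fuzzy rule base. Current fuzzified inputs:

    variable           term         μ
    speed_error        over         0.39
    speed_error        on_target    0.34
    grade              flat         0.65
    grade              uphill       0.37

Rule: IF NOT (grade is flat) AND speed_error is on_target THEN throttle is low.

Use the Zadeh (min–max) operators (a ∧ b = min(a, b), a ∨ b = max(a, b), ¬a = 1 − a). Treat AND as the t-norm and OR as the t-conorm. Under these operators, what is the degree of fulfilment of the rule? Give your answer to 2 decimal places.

firing strength: ¬flat=1−0.65=0.35, on_target=0.34; AND[min(a, b)] → w = 0.34

0.34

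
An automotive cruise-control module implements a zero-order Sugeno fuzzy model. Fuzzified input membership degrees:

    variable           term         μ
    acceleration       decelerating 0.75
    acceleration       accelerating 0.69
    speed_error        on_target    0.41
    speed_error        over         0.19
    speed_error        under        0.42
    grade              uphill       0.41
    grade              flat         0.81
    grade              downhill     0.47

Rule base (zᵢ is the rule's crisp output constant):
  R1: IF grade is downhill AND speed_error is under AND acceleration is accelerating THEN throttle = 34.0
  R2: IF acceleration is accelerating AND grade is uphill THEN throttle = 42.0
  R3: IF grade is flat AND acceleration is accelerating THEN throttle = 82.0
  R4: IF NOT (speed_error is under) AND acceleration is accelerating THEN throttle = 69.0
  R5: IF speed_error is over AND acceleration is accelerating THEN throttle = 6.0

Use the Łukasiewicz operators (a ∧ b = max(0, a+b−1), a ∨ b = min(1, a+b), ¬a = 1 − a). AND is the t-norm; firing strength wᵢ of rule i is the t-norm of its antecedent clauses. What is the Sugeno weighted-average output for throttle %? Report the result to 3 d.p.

73.368

R1 (z=34.0): downhill=0.47, under=0.42, accelerating=0.69; AND[max(0, a+b−1)] → w = 0.00
R2 (z=42.0): accelerating=0.69, uphill=0.41; AND[max(0, a+b−1)] → w = 0.10
R3 (z=82.0): flat=0.81, accelerating=0.69; AND[max(0, a+b−1)] → w = 0.50
R4 (z=69.0): ¬under=1−0.42=0.58, accelerating=0.69; AND[max(0, a+b−1)] → w = 0.27
R5 (z=6.0): over=0.19, accelerating=0.69; AND[max(0, a+b−1)] → w = 0.00
Weighted average = (0.00·34.0 + 0.10·42.0 + 0.50·82.0 + 0.27·69.0 + 0.00·6.0) / (0.00 + 0.10 + 0.50 + 0.27 + 0.00)
  = 63.8300 / 0.8700 = 73.368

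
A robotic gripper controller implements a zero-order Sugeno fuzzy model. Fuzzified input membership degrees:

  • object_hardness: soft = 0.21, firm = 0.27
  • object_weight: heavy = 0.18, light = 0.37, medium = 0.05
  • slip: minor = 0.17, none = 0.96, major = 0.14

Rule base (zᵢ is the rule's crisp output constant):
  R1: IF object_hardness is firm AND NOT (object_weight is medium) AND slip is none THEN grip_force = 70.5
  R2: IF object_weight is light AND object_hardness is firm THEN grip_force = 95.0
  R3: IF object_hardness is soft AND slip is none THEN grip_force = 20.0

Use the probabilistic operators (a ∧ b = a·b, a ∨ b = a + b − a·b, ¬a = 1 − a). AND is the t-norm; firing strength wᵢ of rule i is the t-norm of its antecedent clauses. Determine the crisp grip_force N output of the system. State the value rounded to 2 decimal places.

R1 (z=70.5): firm=0.27, ¬medium=1−0.05=0.95, none=0.96; AND[a·b] → w = 0.2462
R2 (z=95.0): light=0.37, firm=0.27; AND[a·b] → w = 0.0999
R3 (z=20.0): soft=0.21, none=0.96; AND[a·b] → w = 0.2016
Weighted average = (0.2462·70.5 + 0.0999·95.0 + 0.2016·20.0) / (0.2462 + 0.0999 + 0.2016)
  = 30.8824 / 0.5477 = 56.38

56.38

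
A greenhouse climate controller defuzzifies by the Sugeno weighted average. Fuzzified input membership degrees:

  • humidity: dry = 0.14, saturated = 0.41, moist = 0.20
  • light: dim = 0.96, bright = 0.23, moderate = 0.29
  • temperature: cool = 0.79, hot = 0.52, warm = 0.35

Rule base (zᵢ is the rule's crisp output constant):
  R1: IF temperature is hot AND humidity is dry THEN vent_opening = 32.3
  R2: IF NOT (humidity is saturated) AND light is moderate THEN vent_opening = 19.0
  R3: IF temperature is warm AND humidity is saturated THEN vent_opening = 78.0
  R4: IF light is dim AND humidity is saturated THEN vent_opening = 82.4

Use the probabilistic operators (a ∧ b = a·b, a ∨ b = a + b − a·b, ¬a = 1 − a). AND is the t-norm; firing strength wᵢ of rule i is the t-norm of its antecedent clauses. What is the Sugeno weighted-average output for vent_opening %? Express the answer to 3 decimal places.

63.032

R1 (z=32.3): hot=0.52, dry=0.14; AND[a·b] → w = 0.0728
R2 (z=19.0): ¬saturated=1−0.41=0.59, moderate=0.29; AND[a·b] → w = 0.1711
R3 (z=78.0): warm=0.35, saturated=0.41; AND[a·b] → w = 0.1435
R4 (z=82.4): dim=0.96, saturated=0.41; AND[a·b] → w = 0.3936
Weighted average = (0.0728·32.3 + 0.1711·19.0 + 0.1435·78.0 + 0.3936·82.4) / (0.0728 + 0.1711 + 0.1435 + 0.3936)
  = 49.2280 / 0.7810 = 63.032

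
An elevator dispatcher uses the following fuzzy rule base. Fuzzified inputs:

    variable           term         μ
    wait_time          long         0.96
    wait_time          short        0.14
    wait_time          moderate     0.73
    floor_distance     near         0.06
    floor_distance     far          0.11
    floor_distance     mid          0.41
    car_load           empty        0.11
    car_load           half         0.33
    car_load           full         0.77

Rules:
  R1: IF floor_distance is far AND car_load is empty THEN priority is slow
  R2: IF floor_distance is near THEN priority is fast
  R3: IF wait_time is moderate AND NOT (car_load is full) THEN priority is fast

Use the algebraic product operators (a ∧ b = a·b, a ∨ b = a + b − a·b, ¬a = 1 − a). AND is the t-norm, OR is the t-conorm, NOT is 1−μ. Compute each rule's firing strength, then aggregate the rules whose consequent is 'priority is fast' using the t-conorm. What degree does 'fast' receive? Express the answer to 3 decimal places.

R1: far=0.11, empty=0.11; AND[a·b] → w = 0.0121
R2: near=0.06 → w = 0.0600
R3: moderate=0.73, ¬full=1−0.77=0.23; AND[a·b] → w = 0.1679
Rules with consequent 'fast': {R2, R3} → strengths 0.0600, 0.1679
Aggregate via t-conorm [a + b − a·b]: 0.2178

0.218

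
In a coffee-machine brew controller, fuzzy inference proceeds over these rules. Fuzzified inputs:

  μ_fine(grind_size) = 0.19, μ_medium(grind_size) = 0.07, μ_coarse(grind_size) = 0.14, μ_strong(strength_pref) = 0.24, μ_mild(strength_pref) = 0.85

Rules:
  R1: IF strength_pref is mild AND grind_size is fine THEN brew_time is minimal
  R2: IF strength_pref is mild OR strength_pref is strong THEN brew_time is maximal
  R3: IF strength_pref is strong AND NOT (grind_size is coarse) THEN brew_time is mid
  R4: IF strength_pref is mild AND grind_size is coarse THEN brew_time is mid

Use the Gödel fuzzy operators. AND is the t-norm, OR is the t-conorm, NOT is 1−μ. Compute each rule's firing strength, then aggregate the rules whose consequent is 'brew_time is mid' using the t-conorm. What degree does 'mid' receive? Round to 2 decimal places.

R1: mild=0.85, fine=0.19; AND[min(a, b)] → w = 0.19
R2: mild=0.85, strong=0.24; OR[max(a, b)] → w = 0.85
R3: strong=0.24, ¬coarse=1−0.14=0.86; AND[min(a, b)] → w = 0.24
R4: mild=0.85, coarse=0.14; AND[min(a, b)] → w = 0.14
Rules with consequent 'mid': {R3, R4} → strengths 0.24, 0.14
Aggregate via t-conorm [max(a, b)]: 0.24

0.24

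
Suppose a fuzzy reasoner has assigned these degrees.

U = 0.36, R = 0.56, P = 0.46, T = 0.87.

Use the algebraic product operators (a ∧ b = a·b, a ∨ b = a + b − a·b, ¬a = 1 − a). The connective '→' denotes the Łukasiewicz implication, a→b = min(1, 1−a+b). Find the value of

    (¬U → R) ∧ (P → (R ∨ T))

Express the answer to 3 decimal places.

0.920

¬U = 1 − 0.3600 = 0.6400
¬U → R  [Łukasiewicz: min(1, 1−a+b)] with a=0.6400, b=0.5600 → 0.9200
R ∨ T = a + b − a·b on (0.5600, 0.8700) = 0.9428
P → (R ∨ T)  [Łukasiewicz: min(1, 1−a+b)] with a=0.4600, b=0.9428 → 1.0000
(¬U → R) ∧ (P → (R ∨ T)) = a·b on (0.9200, 1.0000) = 0.9200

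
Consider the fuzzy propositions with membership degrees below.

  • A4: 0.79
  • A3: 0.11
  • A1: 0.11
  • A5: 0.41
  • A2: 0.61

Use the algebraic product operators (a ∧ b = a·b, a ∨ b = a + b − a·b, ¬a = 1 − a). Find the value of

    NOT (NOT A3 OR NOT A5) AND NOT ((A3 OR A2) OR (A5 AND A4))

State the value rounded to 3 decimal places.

0.011

NOT A3 = 1 − 0.1100 = 0.8900
NOT A5 = 1 − 0.4100 = 0.5900
NOT A3 OR NOT A5 = a + b − a·b on (0.8900, 0.5900) = 0.9549
NOT (NOT A3 OR NOT A5) = 1 − 0.9549 = 0.0451
A3 OR A2 = a + b − a·b on (0.1100, 0.6100) = 0.6529
A5 AND A4 = a·b on (0.4100, 0.7900) = 0.3239
(A3 OR A2) OR (A5 AND A4) = a + b − a·b on (0.6529, 0.3239) = 0.7653
NOT ((A3 OR A2) OR (A5 AND A4)) = 1 − 0.7653 = 0.2347
NOT (NOT A3 OR NOT A5) AND NOT ((A3 OR A2) OR (A5 AND A4)) = a·b on (0.0451, 0.2347) = 0.0106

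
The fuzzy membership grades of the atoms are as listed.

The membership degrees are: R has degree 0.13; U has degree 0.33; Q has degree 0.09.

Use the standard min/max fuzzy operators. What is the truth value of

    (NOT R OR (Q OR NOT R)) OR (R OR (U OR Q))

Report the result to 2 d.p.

NOT R = 1 − 0.13 = 0.87
NOT R = 1 − 0.13 = 0.87
Q OR NOT R = max(a, b) on (0.09, 0.87) = 0.87
NOT R OR (Q OR NOT R) = max(a, b) on (0.87, 0.87) = 0.87
U OR Q = max(a, b) on (0.33, 0.09) = 0.33
R OR (U OR Q) = max(a, b) on (0.13, 0.33) = 0.33
(NOT R OR (Q OR NOT R)) OR (R OR (U OR Q)) = max(a, b) on (0.87, 0.33) = 0.87

0.87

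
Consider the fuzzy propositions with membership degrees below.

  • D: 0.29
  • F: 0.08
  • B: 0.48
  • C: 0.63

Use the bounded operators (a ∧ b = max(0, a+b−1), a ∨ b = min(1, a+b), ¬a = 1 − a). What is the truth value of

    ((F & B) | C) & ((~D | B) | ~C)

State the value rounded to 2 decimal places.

0.63

F & B = max(0, a+b−1) on (0.08, 0.48) = 0.00
(F & B) | C = min(1, a+b) on (0.00, 0.63) = 0.63
~D = 1 − 0.29 = 0.71
~D | B = min(1, a+b) on (0.71, 0.48) = 1.00
~C = 1 − 0.63 = 0.37
(~D | B) | ~C = min(1, a+b) on (1.00, 0.37) = 1.00
((F & B) | C) & ((~D | B) | ~C) = max(0, a+b−1) on (0.63, 1.00) = 0.63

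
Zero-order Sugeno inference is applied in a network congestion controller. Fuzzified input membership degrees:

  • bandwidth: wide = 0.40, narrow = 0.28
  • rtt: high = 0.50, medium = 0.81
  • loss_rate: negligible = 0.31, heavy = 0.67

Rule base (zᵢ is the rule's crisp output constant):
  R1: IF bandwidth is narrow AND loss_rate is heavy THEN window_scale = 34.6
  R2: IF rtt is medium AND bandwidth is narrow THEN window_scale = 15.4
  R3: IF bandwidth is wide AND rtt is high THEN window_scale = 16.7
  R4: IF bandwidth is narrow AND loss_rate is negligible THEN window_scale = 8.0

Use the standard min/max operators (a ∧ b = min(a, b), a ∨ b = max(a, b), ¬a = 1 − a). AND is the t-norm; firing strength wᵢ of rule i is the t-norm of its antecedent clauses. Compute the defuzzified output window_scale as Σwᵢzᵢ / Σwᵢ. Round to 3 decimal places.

18.484

R1 (z=34.6): narrow=0.28, heavy=0.67; AND[min(a, b)] → w = 0.28
R2 (z=15.4): medium=0.81, narrow=0.28; AND[min(a, b)] → w = 0.28
R3 (z=16.7): wide=0.40, high=0.50; AND[min(a, b)] → w = 0.40
R4 (z=8.0): narrow=0.28, negligible=0.31; AND[min(a, b)] → w = 0.28
Weighted average = (0.28·34.6 + 0.28·15.4 + 0.40·16.7 + 0.28·8.0) / (0.28 + 0.28 + 0.40 + 0.28)
  = 22.9200 / 1.2400 = 18.484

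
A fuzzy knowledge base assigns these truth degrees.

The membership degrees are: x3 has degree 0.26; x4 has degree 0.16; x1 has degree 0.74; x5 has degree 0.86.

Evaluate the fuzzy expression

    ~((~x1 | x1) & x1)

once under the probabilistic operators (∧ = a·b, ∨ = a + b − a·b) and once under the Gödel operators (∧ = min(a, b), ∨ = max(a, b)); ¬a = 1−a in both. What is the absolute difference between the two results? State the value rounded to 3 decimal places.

0.142

Under probabilistic:
  ~x1 = 1 − 0.7400 = 0.2600
  ~x1 | x1 = a + b − a·b on (0.2600, 0.7400) = 0.8076
  (~x1 | x1) & x1 = a·b on (0.8076, 0.7400) = 0.5976
  ~((~x1 | x1) & x1) = 1 − 0.5976 = 0.4024
  → value = 0.4024
Under Gödel:
  ~x1 = 1 − 0.74 = 0.26
  ~x1 | x1 = max(a, b) on (0.26, 0.74) = 0.74
  (~x1 | x1) & x1 = min(a, b) on (0.74, 0.74) = 0.74
  ~((~x1 | x1) & x1) = 1 − 0.74 = 0.26
  → value = 0.2600
|0.4024 − 0.2600| = 0.142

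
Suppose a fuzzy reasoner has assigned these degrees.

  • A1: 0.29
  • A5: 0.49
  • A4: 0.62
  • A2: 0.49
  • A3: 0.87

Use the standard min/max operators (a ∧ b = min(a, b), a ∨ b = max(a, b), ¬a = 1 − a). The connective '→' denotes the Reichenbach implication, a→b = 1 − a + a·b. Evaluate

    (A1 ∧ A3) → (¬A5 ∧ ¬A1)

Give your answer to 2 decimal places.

0.86

A1 ∧ A3 = min(a, b) on (0.29, 0.87) = 0.29
¬A5 = 1 − 0.49 = 0.51
¬A1 = 1 − 0.29 = 0.71
¬A5 ∧ ¬A1 = min(a, b) on (0.51, 0.71) = 0.51
(A1 ∧ A3) → (¬A5 ∧ ¬A1)  [Reichenbach: 1 − a + a·b] with a=0.29, b=0.51 → 0.86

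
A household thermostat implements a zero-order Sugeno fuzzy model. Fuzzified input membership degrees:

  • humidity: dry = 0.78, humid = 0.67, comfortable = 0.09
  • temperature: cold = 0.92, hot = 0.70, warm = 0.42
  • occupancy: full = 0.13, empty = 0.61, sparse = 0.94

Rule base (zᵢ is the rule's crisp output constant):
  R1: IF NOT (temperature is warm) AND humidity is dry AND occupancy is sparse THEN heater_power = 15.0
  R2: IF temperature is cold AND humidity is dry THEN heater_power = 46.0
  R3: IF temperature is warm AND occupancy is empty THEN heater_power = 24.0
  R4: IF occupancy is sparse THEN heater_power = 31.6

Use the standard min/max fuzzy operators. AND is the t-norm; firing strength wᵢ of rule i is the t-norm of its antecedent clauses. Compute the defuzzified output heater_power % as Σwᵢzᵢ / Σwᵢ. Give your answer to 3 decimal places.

31.016

R1 (z=15.0): ¬warm=1−0.42=0.58, dry=0.78, sparse=0.94; AND[min(a, b)] → w = 0.58
R2 (z=46.0): cold=0.92, dry=0.78; AND[min(a, b)] → w = 0.78
R3 (z=24.0): warm=0.42, empty=0.61; AND[min(a, b)] → w = 0.42
R4 (z=31.6): sparse=0.94 → w = 0.94
Weighted average = (0.58·15.0 + 0.78·46.0 + 0.42·24.0 + 0.94·31.6) / (0.58 + 0.78 + 0.42 + 0.94)
  = 84.3640 / 2.7200 = 31.016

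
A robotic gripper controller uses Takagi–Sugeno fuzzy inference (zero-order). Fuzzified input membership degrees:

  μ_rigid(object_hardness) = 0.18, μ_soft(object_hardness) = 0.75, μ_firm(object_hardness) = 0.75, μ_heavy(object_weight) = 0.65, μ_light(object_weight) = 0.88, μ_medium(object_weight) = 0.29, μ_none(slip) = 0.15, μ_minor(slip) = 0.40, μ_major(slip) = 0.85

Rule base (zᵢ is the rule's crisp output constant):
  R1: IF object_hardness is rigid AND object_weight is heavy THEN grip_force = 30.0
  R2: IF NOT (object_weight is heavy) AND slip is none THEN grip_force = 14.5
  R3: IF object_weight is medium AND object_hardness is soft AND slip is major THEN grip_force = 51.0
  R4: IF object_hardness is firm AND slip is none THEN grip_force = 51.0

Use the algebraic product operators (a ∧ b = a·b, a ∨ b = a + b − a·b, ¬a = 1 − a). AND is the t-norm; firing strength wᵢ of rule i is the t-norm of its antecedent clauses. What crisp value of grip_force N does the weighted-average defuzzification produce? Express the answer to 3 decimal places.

R1 (z=30.0): rigid=0.18, heavy=0.65; AND[a·b] → w = 0.1170
R2 (z=14.5): ¬heavy=1−0.65=0.35, none=0.15; AND[a·b] → w = 0.0525
R3 (z=51.0): medium=0.29, soft=0.75, major=0.85; AND[a·b] → w = 0.1849
R4 (z=51.0): firm=0.75, none=0.15; AND[a·b] → w = 0.1125
Weighted average = (0.1170·30.0 + 0.0525·14.5 + 0.1849·51.0 + 0.1125·51.0) / (0.1170 + 0.0525 + 0.1849 + 0.1125)
  = 19.4374 / 0.4669 = 41.633

41.633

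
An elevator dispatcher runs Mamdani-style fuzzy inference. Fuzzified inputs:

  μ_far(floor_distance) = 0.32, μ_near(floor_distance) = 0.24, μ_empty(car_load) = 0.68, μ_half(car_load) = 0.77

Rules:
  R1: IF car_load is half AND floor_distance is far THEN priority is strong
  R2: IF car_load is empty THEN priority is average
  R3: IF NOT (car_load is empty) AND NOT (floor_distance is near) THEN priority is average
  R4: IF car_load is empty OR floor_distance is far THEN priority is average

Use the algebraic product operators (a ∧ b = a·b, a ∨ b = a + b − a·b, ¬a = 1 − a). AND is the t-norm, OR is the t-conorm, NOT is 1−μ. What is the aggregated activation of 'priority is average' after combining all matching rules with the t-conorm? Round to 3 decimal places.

R1: half=0.77, far=0.32; AND[a·b] → w = 0.2464
R2: empty=0.68 → w = 0.6800
R3: ¬empty=1−0.68=0.32, ¬near=1−0.24=0.76; AND[a·b] → w = 0.2432
R4: empty=0.68, far=0.32; OR[a + b − a·b] → w = 0.7824
Rules with consequent 'average': {R2, R3, R4} → strengths 0.6800, 0.2432, 0.7824
Aggregate via t-conorm [a + b − a·b]: 0.9473

0.947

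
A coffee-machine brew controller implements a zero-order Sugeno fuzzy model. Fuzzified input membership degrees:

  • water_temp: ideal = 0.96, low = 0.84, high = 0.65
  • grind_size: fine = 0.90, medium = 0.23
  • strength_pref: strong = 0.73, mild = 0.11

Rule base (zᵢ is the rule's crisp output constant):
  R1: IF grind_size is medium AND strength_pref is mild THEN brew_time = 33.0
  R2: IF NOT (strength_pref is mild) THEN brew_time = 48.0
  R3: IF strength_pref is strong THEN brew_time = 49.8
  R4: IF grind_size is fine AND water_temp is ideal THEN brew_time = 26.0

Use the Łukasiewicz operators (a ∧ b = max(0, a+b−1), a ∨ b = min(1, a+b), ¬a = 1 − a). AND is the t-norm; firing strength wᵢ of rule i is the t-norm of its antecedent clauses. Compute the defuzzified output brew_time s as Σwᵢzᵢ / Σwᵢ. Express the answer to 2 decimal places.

R1 (z=33.0): medium=0.23, mild=0.11; AND[max(0, a+b−1)] → w = 0.00
R2 (z=48.0): ¬mild=1−0.11=0.89 → w = 0.89
R3 (z=49.8): strong=0.73 → w = 0.73
R4 (z=26.0): fine=0.90, ideal=0.96; AND[max(0, a+b−1)] → w = 0.86
Weighted average = (0.00·33.0 + 0.89·48.0 + 0.73·49.8 + 0.86·26.0) / (0.00 + 0.89 + 0.73 + 0.86)
  = 101.4340 / 2.4800 = 40.90

40.90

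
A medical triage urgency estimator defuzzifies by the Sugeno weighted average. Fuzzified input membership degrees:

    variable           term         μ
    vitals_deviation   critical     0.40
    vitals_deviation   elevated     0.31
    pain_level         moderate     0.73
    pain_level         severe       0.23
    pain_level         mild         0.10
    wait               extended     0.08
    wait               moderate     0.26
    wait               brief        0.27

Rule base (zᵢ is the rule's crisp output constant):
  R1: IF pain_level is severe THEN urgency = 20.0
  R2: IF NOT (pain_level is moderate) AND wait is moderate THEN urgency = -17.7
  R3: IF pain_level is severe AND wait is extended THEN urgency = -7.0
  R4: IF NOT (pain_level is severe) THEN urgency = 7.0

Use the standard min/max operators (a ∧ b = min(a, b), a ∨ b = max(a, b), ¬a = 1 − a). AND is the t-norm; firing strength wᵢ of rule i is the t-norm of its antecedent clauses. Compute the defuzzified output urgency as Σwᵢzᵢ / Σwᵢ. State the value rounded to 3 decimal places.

R1 (z=20.0): severe=0.23 → w = 0.23
R2 (z=-17.7): ¬moderate=1−0.73=0.27, moderate=0.26; AND[min(a, b)] → w = 0.26
R3 (z=-7.0): severe=0.23, extended=0.08; AND[min(a, b)] → w = 0.08
R4 (z=7.0): ¬severe=1−0.23=0.77 → w = 0.77
Weighted average = (0.23·20.0 + 0.26·-17.7 + 0.08·-7.0 + 0.77·7.0) / (0.23 + 0.26 + 0.08 + 0.77)
  = 4.8280 / 1.3400 = 3.603

3.603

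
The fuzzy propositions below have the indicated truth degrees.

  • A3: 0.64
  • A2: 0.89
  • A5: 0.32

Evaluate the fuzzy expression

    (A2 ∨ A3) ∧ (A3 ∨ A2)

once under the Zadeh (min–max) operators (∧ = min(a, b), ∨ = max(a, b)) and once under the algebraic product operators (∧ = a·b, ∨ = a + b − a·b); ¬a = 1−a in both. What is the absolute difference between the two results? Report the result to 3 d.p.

0.032

Under Zadeh (min–max):
  A2 ∨ A3 = max(a, b) on (0.89, 0.64) = 0.89
  A3 ∨ A2 = max(a, b) on (0.64, 0.89) = 0.89
  (A2 ∨ A3) ∧ (A3 ∨ A2) = min(a, b) on (0.89, 0.89) = 0.89
  → value = 0.8900
Under algebraic product:
  A2 ∨ A3 = a + b − a·b on (0.8900, 0.6400) = 0.9604
  A3 ∨ A2 = a + b − a·b on (0.6400, 0.8900) = 0.9604
  (A2 ∨ A3) ∧ (A3 ∨ A2) = a·b on (0.9604, 0.9604) = 0.9224
  → value = 0.9224
|0.8900 − 0.9224| = 0.032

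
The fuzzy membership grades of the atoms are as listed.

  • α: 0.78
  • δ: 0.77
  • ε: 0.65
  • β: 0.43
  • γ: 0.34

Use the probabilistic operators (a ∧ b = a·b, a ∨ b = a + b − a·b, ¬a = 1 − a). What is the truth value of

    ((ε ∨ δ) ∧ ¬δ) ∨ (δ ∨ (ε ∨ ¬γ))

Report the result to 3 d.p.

ε ∨ δ = a + b − a·b on (0.6500, 0.7700) = 0.9195
¬δ = 1 − 0.7700 = 0.2300
(ε ∨ δ) ∧ ¬δ = a·b on (0.9195, 0.2300) = 0.2115
¬γ = 1 − 0.3400 = 0.6600
ε ∨ ¬γ = a + b − a·b on (0.6500, 0.6600) = 0.8810
δ ∨ (ε ∨ ¬γ) = a + b − a·b on (0.7700, 0.8810) = 0.9726
((ε ∨ δ) ∧ ¬δ) ∨ (δ ∨ (ε ∨ ¬γ)) = a + b − a·b on (0.2115, 0.9726) = 0.9784

0.978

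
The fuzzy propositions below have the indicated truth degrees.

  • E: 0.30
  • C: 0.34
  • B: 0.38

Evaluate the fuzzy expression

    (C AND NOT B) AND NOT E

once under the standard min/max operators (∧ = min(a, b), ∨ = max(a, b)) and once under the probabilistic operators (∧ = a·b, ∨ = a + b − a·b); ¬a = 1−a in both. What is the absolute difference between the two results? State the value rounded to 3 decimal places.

0.192

Under standard min/max:
  NOT B = 1 − 0.38 = 0.62
  C AND NOT B = min(a, b) on (0.34, 0.62) = 0.34
  NOT E = 1 − 0.30 = 0.70
  (C AND NOT B) AND NOT E = min(a, b) on (0.34, 0.70) = 0.34
  → value = 0.3400
Under probabilistic:
  NOT B = 1 − 0.3800 = 0.6200
  C AND NOT B = a·b on (0.3400, 0.6200) = 0.2108
  NOT E = 1 − 0.3000 = 0.7000
  (C AND NOT B) AND NOT E = a·b on (0.2108, 0.7000) = 0.1476
  → value = 0.1476
|0.3400 − 0.1476| = 0.192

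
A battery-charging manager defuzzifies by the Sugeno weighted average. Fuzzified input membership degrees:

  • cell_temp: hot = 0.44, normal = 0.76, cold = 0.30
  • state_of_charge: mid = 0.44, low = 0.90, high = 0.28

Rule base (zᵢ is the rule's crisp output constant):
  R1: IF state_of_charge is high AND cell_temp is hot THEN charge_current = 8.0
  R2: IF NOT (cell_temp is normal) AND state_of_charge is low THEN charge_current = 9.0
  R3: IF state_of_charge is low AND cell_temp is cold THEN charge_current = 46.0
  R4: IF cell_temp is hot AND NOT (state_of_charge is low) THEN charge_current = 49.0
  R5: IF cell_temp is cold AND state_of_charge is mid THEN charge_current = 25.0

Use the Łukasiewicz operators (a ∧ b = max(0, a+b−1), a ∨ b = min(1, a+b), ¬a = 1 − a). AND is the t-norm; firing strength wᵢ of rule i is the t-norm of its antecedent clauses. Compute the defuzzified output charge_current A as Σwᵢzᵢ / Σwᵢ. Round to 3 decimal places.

30.765

R1 (z=8.0): high=0.28, hot=0.44; AND[max(0, a+b−1)] → w = 0.00
R2 (z=9.0): ¬normal=1−0.76=0.24, low=0.90; AND[max(0, a+b−1)] → w = 0.14
R3 (z=46.0): low=0.90, cold=0.30; AND[max(0, a+b−1)] → w = 0.20
R4 (z=49.0): hot=0.44, ¬low=1−0.90=0.10; AND[max(0, a+b−1)] → w = 0.00
R5 (z=25.0): cold=0.30, mid=0.44; AND[max(0, a+b−1)] → w = 0.00
Weighted average = (0.00·8.0 + 0.14·9.0 + 0.20·46.0 + 0.00·49.0 + 0.00·25.0) / (0.00 + 0.14 + 0.20 + 0.00 + 0.00)
  = 10.4600 / 0.3400 = 30.765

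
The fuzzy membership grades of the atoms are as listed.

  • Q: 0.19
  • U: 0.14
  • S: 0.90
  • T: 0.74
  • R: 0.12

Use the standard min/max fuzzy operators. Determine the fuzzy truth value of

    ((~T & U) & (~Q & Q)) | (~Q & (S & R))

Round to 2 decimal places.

~T = 1 − 0.74 = 0.26
~T & U = min(a, b) on (0.26, 0.14) = 0.14
~Q = 1 − 0.19 = 0.81
~Q & Q = min(a, b) on (0.81, 0.19) = 0.19
(~T & U) & (~Q & Q) = min(a, b) on (0.14, 0.19) = 0.14
~Q = 1 − 0.19 = 0.81
S & R = min(a, b) on (0.90, 0.12) = 0.12
~Q & (S & R) = min(a, b) on (0.81, 0.12) = 0.12
((~T & U) & (~Q & Q)) | (~Q & (S & R)) = max(a, b) on (0.14, 0.12) = 0.14

0.14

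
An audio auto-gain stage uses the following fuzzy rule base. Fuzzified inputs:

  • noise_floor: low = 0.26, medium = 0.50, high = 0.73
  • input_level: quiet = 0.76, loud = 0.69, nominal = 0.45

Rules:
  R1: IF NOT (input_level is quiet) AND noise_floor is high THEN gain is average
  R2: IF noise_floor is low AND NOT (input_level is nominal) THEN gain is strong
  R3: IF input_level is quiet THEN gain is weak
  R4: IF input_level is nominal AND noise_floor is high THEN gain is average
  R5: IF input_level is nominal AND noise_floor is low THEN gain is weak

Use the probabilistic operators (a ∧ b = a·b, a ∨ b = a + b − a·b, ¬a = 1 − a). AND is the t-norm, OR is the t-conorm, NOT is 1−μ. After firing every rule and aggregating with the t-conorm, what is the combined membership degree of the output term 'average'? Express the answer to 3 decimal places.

R1: ¬quiet=1−0.76=0.24, high=0.73; AND[a·b] → w = 0.1752
R2: low=0.26, ¬nominal=1−0.45=0.55; AND[a·b] → w = 0.1430
R3: quiet=0.76 → w = 0.7600
R4: nominal=0.45, high=0.73; AND[a·b] → w = 0.3285
R5: nominal=0.45, low=0.26; AND[a·b] → w = 0.1170
Rules with consequent 'average': {R1, R4} → strengths 0.1752, 0.3285
Aggregate via t-conorm [a + b − a·b]: 0.4461

0.446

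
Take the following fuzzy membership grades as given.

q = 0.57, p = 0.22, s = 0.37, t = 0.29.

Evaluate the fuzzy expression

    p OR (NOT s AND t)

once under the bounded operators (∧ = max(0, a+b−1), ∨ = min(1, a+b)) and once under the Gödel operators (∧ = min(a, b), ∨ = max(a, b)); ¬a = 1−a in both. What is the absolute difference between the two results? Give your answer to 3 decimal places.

Under bounded:
  NOT s = 1 − 0.37 = 0.63
  NOT s AND t = max(0, a+b−1) on (0.63, 0.29) = 0.00
  p OR (NOT s AND t) = min(1, a+b) on (0.22, 0.00) = 0.22
  → value = 0.2200
Under Gödel:
  NOT s = 1 − 0.37 = 0.63
  NOT s AND t = min(a, b) on (0.63, 0.29) = 0.29
  p OR (NOT s AND t) = max(a, b) on (0.22, 0.29) = 0.29
  → value = 0.2900
|0.2200 − 0.2900| = 0.070

0.070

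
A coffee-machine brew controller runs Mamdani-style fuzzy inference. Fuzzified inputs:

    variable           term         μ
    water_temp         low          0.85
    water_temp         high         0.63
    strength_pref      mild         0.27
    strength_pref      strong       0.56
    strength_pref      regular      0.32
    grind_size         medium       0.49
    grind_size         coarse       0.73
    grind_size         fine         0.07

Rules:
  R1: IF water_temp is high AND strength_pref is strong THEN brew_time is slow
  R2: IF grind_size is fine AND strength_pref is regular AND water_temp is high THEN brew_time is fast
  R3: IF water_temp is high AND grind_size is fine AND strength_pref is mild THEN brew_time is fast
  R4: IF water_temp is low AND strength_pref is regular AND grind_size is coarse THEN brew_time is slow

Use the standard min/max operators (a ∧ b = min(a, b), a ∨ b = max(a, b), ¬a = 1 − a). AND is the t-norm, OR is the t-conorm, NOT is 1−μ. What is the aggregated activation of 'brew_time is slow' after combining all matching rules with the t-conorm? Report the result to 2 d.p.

0.56

R1: high=0.63, strong=0.56; AND[min(a, b)] → w = 0.56
R2: fine=0.07, regular=0.32, high=0.63; AND[min(a, b)] → w = 0.07
R3: high=0.63, fine=0.07, mild=0.27; AND[min(a, b)] → w = 0.07
R4: low=0.85, regular=0.32, coarse=0.73; AND[min(a, b)] → w = 0.32
Rules with consequent 'slow': {R1, R4} → strengths 0.56, 0.32
Aggregate via t-conorm [max(a, b)]: 0.56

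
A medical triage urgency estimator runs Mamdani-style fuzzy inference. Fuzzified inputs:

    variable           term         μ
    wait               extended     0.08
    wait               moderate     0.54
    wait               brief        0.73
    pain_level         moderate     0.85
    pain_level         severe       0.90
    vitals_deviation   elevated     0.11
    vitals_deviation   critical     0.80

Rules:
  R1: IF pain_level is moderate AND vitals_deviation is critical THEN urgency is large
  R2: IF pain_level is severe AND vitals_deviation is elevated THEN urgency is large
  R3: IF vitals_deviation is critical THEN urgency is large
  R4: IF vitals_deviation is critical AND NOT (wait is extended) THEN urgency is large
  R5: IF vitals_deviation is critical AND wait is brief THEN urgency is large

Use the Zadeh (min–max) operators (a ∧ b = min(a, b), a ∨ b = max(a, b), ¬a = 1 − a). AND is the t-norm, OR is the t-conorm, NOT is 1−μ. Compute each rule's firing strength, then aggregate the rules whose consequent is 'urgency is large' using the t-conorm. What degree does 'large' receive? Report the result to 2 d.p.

R1: moderate=0.85, critical=0.80; AND[min(a, b)] → w = 0.80
R2: severe=0.90, elevated=0.11; AND[min(a, b)] → w = 0.11
R3: critical=0.80 → w = 0.80
R4: critical=0.80, ¬extended=1−0.08=0.92; AND[min(a, b)] → w = 0.80
R5: critical=0.80, brief=0.73; AND[min(a, b)] → w = 0.73
Rules with consequent 'large': {R1, R2, R3, R4, R5} → strengths 0.80, 0.11, 0.80, 0.80, 0.73
Aggregate via t-conorm [max(a, b)]: 0.80

0.80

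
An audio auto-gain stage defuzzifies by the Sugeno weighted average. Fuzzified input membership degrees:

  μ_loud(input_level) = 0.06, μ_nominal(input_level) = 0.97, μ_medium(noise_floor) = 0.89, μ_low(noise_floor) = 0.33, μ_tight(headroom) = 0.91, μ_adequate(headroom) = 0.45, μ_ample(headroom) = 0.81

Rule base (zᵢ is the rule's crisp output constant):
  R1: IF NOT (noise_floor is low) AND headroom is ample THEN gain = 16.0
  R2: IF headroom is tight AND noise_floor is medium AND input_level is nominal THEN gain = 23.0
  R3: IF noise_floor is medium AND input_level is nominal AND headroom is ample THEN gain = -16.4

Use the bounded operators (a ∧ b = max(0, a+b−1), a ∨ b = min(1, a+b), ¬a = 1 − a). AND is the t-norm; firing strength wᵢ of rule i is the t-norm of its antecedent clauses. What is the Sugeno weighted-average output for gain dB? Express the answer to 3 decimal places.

7.501

R1 (z=16.0): ¬low=1−0.33=0.67, ample=0.81; AND[max(0, a+b−1)] → w = 0.48
R2 (z=23.0): tight=0.91, medium=0.89, nominal=0.97; AND[max(0, a+b−1)] → w = 0.77
R3 (z=-16.4): medium=0.89, nominal=0.97, ample=0.81; AND[max(0, a+b−1)] → w = 0.67
Weighted average = (0.48·16.0 + 0.77·23.0 + 0.67·-16.4) / (0.48 + 0.77 + 0.67)
  = 14.4020 / 1.9200 = 7.501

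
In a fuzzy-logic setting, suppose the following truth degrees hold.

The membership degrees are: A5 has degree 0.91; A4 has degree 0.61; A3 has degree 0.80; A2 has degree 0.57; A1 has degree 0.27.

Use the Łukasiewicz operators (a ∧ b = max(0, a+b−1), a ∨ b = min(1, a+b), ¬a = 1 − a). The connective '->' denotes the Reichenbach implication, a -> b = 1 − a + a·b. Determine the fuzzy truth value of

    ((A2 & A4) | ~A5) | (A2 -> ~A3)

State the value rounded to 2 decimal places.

0.81

A2 & A4 = max(0, a+b−1) on (0.57, 0.61) = 0.18
~A5 = 1 − 0.91 = 0.09
(A2 & A4) | ~A5 = min(1, a+b) on (0.18, 0.09) = 0.27
~A3 = 1 − 0.80 = 0.20
A2 -> ~A3  [Reichenbach: 1 − a + a·b] with a=0.57, b=0.20 → 0.54
((A2 & A4) | ~A5) | (A2 -> ~A3) = min(1, a+b) on (0.27, 0.54) = 0.81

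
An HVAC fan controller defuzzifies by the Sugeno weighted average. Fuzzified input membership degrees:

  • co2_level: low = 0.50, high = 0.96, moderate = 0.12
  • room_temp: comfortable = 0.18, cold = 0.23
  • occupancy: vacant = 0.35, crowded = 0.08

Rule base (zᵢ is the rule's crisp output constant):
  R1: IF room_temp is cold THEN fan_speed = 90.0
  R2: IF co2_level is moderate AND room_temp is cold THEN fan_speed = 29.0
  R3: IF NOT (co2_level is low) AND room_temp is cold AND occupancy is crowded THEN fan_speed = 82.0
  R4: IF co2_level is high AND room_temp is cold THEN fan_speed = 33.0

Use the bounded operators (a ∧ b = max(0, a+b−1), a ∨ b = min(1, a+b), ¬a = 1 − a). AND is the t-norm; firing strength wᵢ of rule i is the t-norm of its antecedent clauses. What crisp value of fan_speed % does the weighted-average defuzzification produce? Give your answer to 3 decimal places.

R1 (z=90.0): cold=0.23 → w = 0.23
R2 (z=29.0): moderate=0.12, cold=0.23; AND[max(0, a+b−1)] → w = 0.00
R3 (z=82.0): ¬low=1−0.50=0.50, cold=0.23, crowded=0.08; AND[max(0, a+b−1)] → w = 0.00
R4 (z=33.0): high=0.96, cold=0.23; AND[max(0, a+b−1)] → w = 0.19
Weighted average = (0.23·90.0 + 0.00·29.0 + 0.00·82.0 + 0.19·33.0) / (0.23 + 0.00 + 0.00 + 0.19)
  = 26.9700 / 0.4200 = 64.214

64.214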